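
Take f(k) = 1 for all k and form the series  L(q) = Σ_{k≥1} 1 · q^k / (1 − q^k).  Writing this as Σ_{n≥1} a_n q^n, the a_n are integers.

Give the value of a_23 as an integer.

a_23 = 2

q^23  k|23↦f(k): 1:1 23:1  a_23=2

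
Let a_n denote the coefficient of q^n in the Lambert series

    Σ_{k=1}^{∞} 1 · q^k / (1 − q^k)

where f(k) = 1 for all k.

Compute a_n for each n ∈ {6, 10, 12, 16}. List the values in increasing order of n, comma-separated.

[q^6] f(6)=1,f(3)=1,f(2)=1,f(1)=1 ⇒ 4
[q^10] f(10)=1,f(5)=1,f(2)=1,f(1)=1 ⇒ 4
n=12: 1·12 2·6 3·4 4·3 6·2 12·1  f→[1+1+1+1+1+1]=6
d|16:{1,2,4,8,16}  Σf=1+1+1+1+1=5

4, 4, 6, 5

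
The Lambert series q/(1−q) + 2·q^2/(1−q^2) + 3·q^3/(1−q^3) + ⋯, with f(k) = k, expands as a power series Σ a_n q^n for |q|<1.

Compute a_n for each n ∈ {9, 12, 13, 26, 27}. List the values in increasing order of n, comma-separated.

d|9:{9,3,1}  Σf=9+3+1=13
[q^12] f(12)=12,f(6)=6,f(4)=4,f(3)=3,f(2)=2,f(1)=1 ⇒ 28
q^13  k|13↦f(k): 1:1 13:13  a_13=14
d|26:{1,2,13,26}  Σf=1+2+13+26=42
q^27  k|27↦f(k): 1:1 3:3 9:9 27:27  a_27=40

13, 28, 14, 42, 40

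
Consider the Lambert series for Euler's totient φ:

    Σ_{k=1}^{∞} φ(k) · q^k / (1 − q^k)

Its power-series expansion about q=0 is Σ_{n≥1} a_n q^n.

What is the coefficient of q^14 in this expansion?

[q^14] φ(14)=6,φ(7)=6,φ(2)=1,φ(1)=1 ⇒ 14

a_14 = 14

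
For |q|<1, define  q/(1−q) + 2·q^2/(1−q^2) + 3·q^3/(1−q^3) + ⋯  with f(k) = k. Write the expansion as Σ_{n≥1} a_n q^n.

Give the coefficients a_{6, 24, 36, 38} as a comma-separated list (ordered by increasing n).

12, 60, 91, 60

q^6  k|6↦f(k): 1:1 2:2 3:3 6:6  a_6=12
q^24  k|24↦f(k): 24:24 12:12 8:8 6:6 4:4 3:3 2:2 1:1  a_24=60
q^36  k|36↦f(k): 36:36 18:18 12:12 9:9 6:6 4:4 3:3 2:2 1:1  a_36=91
d|38:{1,2,19,38}  Σf=1+2+19+38=60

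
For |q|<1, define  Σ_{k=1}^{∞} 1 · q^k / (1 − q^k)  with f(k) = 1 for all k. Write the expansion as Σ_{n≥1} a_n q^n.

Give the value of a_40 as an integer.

a_40 = 8

[q^40] f(1)=1,f(2)=1,f(4)=1,f(5)=1,f(8)=1,f(10)=1,f(20)=1,f(40)=1 ⇒ 8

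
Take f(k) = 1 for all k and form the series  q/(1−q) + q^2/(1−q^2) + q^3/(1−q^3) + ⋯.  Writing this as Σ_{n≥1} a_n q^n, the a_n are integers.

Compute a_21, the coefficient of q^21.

[q^21] f(1)=1,f(3)=1,f(7)=1,f(21)=1 ⇒ 4

a_21 = 4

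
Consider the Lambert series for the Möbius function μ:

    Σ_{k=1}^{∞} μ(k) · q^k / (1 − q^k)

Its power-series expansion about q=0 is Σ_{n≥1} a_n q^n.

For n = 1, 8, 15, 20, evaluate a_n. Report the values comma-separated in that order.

q^1  k|1↦μ(k): 1:1  a_1=1
[q^8] μ(1)=1,μ(2)=-1,μ(4)=0,μ(8)=0 ⇒ 0
q^15  k|15↦μ(k): 1:1 3:-1 5:-1 15:1  a_15=0
d|20:{1,2,4,5,10,20}  Σμ=1+(-1)+0+(-1)+1+0=0

1, 0, 0, 0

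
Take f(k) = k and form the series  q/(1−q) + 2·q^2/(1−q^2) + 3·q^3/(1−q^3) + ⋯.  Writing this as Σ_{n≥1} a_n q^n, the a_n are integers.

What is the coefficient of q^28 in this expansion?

d|28:{1,2,4,7,14,28}  Σf=1+2+4+7+14+28=56

a_28 = 56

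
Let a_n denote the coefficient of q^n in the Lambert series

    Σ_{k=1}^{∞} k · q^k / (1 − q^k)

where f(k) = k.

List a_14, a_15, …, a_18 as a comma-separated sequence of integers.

24, 24, 31, 18, 39

d|14:{14,7,2,1}  Σf=14+7+2+1=24
q^15  k|15↦f(k): 1:1 3:3 5:5 15:15  a_15=24
[q^16] f(1)=1,f(2)=2,f(4)=4,f(8)=8,f(16)=16 ⇒ 31
q^17  k|17↦f(k): 17:17 1:1  a_17=18
[q^18] f(1)=1,f(2)=2,f(3)=3,f(6)=6,f(9)=9,f(18)=18 ⇒ 39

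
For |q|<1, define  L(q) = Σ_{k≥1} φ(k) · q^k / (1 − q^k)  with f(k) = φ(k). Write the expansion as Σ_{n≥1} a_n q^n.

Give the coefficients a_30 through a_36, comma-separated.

n=30: 30·1 15·2 10·3 6·5 5·6 3·10 2·15 1·30  φ→[8+8+4+2+4+2+1+1]=30
[q^31] φ(31)=30,φ(1)=1 ⇒ 31
n=32: 32·1 16·2 8·4 4·8 2·16 1·32  φ→[16+8+4+2+1+1]=32
n=33: 33·1 11·3 3·11 1·33  φ→[20+10+2+1]=33
n=34: 1·34 2·17 17·2 34·1  φ→[1+1+16+16]=34
q^35  k|35↦φ(k): 35:24 7:6 5:4 1:1  a_35=35
d|36:{36,18,12,9,6,4,3,2,1}  Σφ=12+6+4+6+2+2+2+1+1=36

30, 31, 32, 33, 34, 35, 36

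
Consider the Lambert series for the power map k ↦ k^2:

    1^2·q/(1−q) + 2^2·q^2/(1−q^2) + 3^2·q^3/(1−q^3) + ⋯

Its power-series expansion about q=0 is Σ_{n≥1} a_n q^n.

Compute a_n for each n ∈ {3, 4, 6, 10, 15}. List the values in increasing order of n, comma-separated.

10, 21, 50, 130, 260

[q^3] f(1)=1,f(3)=9 ⇒ 10
q^4  k|4↦f(k): 4:16 2:4 1:1  a_4=21
n=6: 6·1 3·2 2·3 1·6  f→[36+9+4+1]=50
[q^10] f(10)=100,f(5)=25,f(2)=4,f(1)=1 ⇒ 130
d|15:{15,5,3,1}  Σf=225+25+9+1=260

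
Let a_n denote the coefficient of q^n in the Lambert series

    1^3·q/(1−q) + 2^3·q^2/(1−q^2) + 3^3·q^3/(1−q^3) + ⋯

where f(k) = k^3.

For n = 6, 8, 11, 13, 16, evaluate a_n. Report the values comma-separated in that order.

q^6  k|6↦f(k): 1:1 2:8 3:27 6:216  a_6=252
q^8  k|8↦f(k): 1:1 2:8 4:64 8:512  a_8=585
q^11  k|11↦f(k): 1:1 11:1331  a_11=1332
q^13  k|13↦f(k): 1:1 13:2197  a_13=2198
q^16  k|16↦f(k): 1:1 2:8 4:64 8:512 16:4096  a_16=4681

252, 585, 1332, 2198, 4681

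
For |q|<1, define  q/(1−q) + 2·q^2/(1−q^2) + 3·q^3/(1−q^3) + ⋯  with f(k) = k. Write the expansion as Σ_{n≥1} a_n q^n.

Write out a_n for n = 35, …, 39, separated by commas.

n=35: 35·1 7·5 5·7 1·35  f→[35+7+5+1]=48
n=36: 1·36 2·18 3·12 4·9 6·6 9·4 12·3 18·2 36·1  f→[1+2+3+4+6+9+12+18+36]=91
d|37:{37,1}  Σf=37+1=38
d|38:{1,2,19,38}  Σf=1+2+19+38=60
[q^39] f(39)=39,f(13)=13,f(3)=3,f(1)=1 ⇒ 56

48, 91, 38, 60, 56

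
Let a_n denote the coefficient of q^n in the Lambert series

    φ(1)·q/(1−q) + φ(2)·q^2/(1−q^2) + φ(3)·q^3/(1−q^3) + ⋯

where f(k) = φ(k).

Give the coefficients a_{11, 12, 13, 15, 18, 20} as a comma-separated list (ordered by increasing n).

d|11:{1,11}  Σφ=1+10=11
[q^12] φ(12)=4,φ(6)=2,φ(4)=2,φ(3)=2,φ(2)=1,φ(1)=1 ⇒ 12
d|13:{1,13}  Σφ=1+12=13
[q^15] φ(15)=8,φ(5)=4,φ(3)=2,φ(1)=1 ⇒ 15
[q^18] φ(1)=1,φ(2)=1,φ(3)=2,φ(6)=2,φ(9)=6,φ(18)=6 ⇒ 18
[q^20] φ(20)=8,φ(10)=4,φ(5)=4,φ(4)=2,φ(2)=1,φ(1)=1 ⇒ 20

11, 12, 13, 15, 18, 20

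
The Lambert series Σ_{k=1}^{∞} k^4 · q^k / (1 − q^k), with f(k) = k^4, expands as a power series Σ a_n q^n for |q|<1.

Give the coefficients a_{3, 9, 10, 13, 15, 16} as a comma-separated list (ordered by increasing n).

[q^3] f(3)=81,f(1)=1 ⇒ 82
n=9: 9·1 3·3 1·9  f→[6561+81+1]=6643
n=10: 1·10 2·5 5·2 10·1  f→[1+16+625+10000]=10642
[q^13] f(13)=28561,f(1)=1 ⇒ 28562
[q^15] f(15)=50625,f(5)=625,f(3)=81,f(1)=1 ⇒ 51332
n=16: 16·1 8·2 4·4 2·8 1·16  f→[65536+4096+256+16+1]=69905

82, 6643, 10642, 28562, 51332, 69905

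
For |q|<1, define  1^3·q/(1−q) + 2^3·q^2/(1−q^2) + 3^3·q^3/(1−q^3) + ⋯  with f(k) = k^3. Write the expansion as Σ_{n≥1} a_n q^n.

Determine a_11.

a_11 = 1332

d|11:{11,1}  Σf=1331+1=1332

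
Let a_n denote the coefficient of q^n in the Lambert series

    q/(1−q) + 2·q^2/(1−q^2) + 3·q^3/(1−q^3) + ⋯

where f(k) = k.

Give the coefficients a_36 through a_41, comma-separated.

n=36: 1·36 2·18 3·12 4·9 6·6 9·4 12·3 18·2 36·1  f→[1+2+3+4+6+9+12+18+36]=91
q^37  k|37↦f(k): 1:1 37:37  a_37=38
q^38  k|38↦f(k): 38:38 19:19 2:2 1:1  a_38=60
n=39: 1·39 3·13 13·3 39·1  f→[1+3+13+39]=56
n=40: 40·1 20·2 10·4 8·5 5·8 4·10 2·20 1·40  f→[40+20+10+8+5+4+2+1]=90
q^41  k|41↦f(k): 41:41 1:1  a_41=42

91, 38, 60, 56, 90, 42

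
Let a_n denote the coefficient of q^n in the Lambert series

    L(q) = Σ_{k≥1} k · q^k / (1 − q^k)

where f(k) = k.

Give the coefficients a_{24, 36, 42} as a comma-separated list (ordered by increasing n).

60, 91, 96

d|24:{1,2,3,4,6,8,12,24}  Σf=1+2+3+4+6+8+12+24=60
n=36: 1·36 2·18 3·12 4·9 6·6 9·4 12·3 18·2 36·1  f→[1+2+3+4+6+9+12+18+36]=91
n=42: 1·42 2·21 3·14 6·7 7·6 14·3 21·2 42·1  f→[1+2+3+6+7+14+21+42]=96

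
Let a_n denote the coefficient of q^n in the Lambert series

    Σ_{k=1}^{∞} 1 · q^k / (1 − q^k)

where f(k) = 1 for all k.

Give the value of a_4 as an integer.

q^4  k|4↦f(k): 4:1 2:1 1:1  a_4=3

a_4 = 3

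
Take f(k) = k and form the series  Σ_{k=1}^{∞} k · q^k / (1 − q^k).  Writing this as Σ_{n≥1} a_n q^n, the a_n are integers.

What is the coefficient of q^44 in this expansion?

a_44 = 84

d|44:{1,2,4,11,22,44}  Σf=1+2+4+11+22+44=84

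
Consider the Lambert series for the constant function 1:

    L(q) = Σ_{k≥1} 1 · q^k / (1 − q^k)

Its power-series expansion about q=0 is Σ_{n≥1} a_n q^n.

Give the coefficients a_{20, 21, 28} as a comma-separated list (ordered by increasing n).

d|20:{20,10,5,4,2,1}  Σf=1+1+1+1+1+1=6
[q^21] f(21)=1,f(7)=1,f(3)=1,f(1)=1 ⇒ 4
q^28  k|28↦f(k): 28:1 14:1 7:1 4:1 2:1 1:1  a_28=6

6, 4, 6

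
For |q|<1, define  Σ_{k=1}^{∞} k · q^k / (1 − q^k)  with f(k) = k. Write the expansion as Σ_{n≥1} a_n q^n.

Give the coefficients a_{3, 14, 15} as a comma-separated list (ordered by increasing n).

q^3  k|3↦f(k): 3:3 1:1  a_3=4
q^14  k|14↦f(k): 1:1 2:2 7:7 14:14  a_14=24
[q^15] f(15)=15,f(5)=5,f(3)=3,f(1)=1 ⇒ 24

4, 24, 24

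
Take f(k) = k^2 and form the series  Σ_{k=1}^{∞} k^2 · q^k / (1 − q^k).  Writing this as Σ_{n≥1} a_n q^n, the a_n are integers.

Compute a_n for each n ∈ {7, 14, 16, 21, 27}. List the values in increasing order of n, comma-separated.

50, 250, 341, 500, 820

d|7:{1,7}  Σf=1+49=50
d|14:{1,2,7,14}  Σf=1+4+49+196=250
d|16:{1,2,4,8,16}  Σf=1+4+16+64+256=341
d|21:{1,3,7,21}  Σf=1+9+49+441=500
n=27: 1·27 3·9 9·3 27·1  f→[1+9+81+729]=820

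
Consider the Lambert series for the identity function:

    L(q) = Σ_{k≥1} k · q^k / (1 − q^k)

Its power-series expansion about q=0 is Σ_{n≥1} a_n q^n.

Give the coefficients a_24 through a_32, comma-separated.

60, 31, 42, 40, 56, 30, 72, 32, 63

q^24  k|24↦f(k): 24:24 12:12 8:8 6:6 4:4 3:3 2:2 1:1  a_24=60
d|25:{25,5,1}  Σf=25+5+1=31
[q^26] f(26)=26,f(13)=13,f(2)=2,f(1)=1 ⇒ 42
[q^27] f(27)=27,f(9)=9,f(3)=3,f(1)=1 ⇒ 40
q^28  k|28↦f(k): 28:28 14:14 7:7 4:4 2:2 1:1  a_28=56
n=29: 29·1 1·29  f→[29+1]=30
q^30  k|30↦f(k): 1:1 2:2 3:3 5:5 6:6 10:10 15:15 30:30  a_30=72
[q^31] f(1)=1,f(31)=31 ⇒ 32
d|32:{1,2,4,8,16,32}  Σf=1+2+4+8+16+32=63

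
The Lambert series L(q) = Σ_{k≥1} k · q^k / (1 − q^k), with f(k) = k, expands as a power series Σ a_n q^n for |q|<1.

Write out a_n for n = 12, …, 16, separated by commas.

q^12  k|12↦f(k): 12:12 6:6 4:4 3:3 2:2 1:1  a_12=28
[q^13] f(1)=1,f(13)=13 ⇒ 14
d|14:{1,2,7,14}  Σf=1+2+7+14=24
q^15  k|15↦f(k): 1:1 3:3 5:5 15:15  a_15=24
n=16: 16·1 8·2 4·4 2·8 1·16  f→[16+8+4+2+1]=31

28, 14, 24, 24, 31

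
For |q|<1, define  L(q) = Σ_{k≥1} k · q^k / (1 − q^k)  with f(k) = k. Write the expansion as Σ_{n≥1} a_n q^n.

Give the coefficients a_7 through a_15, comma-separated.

n=7: 1·7 7·1  f→[1+7]=8
n=8: 1·8 2·4 4·2 8·1  f→[1+2+4+8]=15
[q^9] f(9)=9,f(3)=3,f(1)=1 ⇒ 13
[q^10] f(10)=10,f(5)=5,f(2)=2,f(1)=1 ⇒ 18
q^11  k|11↦f(k): 11:11 1:1  a_11=12
n=12: 12·1 6·2 4·3 3·4 2·6 1·12  f→[12+6+4+3+2+1]=28
q^13  k|13↦f(k): 13:13 1:1  a_13=14
q^14  k|14↦f(k): 14:14 7:7 2:2 1:1  a_14=24
n=15: 1·15 3·5 5·3 15·1  f→[1+3+5+15]=24

8, 15, 13, 18, 12, 28, 14, 24, 24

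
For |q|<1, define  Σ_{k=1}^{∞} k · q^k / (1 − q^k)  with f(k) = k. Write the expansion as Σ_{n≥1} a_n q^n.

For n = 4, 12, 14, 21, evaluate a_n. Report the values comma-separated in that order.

7, 28, 24, 32

d|4:{4,2,1}  Σf=4+2+1=7
[q^12] f(12)=12,f(6)=6,f(4)=4,f(3)=3,f(2)=2,f(1)=1 ⇒ 28
n=14: 1·14 2·7 7·2 14·1  f→[1+2+7+14]=24
[q^21] f(21)=21,f(7)=7,f(3)=3,f(1)=1 ⇒ 32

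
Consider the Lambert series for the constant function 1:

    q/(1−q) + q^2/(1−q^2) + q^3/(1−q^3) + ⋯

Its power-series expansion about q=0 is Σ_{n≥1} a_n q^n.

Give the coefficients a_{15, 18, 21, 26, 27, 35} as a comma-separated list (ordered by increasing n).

4, 6, 4, 4, 4, 4

q^15  k|15↦f(k): 15:1 5:1 3:1 1:1  a_15=4
n=18: 18·1 9·2 6·3 3·6 2·9 1·18  f→[1+1+1+1+1+1]=6
d|21:{1,3,7,21}  Σf=1+1+1+1=4
n=26: 1·26 2·13 13·2 26·1  f→[1+1+1+1]=4
n=27: 27·1 9·3 3·9 1·27  f→[1+1+1+1]=4
[q^35] f(1)=1,f(5)=1,f(7)=1,f(35)=1 ⇒ 4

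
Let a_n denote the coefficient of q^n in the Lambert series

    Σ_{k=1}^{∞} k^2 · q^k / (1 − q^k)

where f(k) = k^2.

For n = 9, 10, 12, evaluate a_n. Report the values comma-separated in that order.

n=9: 1·9 3·3 9·1  f→[1+9+81]=91
[q^10] f(10)=100,f(5)=25,f(2)=4,f(1)=1 ⇒ 130
q^12  k|12↦f(k): 12:144 6:36 4:16 3:9 2:4 1:1  a_12=210

91, 130, 210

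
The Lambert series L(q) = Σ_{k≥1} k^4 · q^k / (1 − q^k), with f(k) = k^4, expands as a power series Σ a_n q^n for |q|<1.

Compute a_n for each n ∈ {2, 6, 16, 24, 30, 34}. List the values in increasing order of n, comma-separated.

d|2:{1,2}  Σf=1+16=17
n=6: 6·1 3·2 2·3 1·6  f→[1296+81+16+1]=1394
n=16: 16·1 8·2 4·4 2·8 1·16  f→[65536+4096+256+16+1]=69905
d|24:{24,12,8,6,4,3,2,1}  Σf=331776+20736+4096+1296+256+81+16+1=358258
d|30:{30,15,10,6,5,3,2,1}  Σf=810000+50625+10000+1296+625+81+16+1=872644
n=34: 1·34 2·17 17·2 34·1  f→[1+16+83521+1336336]=1419874

17, 1394, 69905, 358258, 872644, 1419874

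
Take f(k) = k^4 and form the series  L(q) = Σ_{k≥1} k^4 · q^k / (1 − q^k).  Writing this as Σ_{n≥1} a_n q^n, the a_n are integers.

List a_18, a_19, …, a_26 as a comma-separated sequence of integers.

d|18:{1,2,3,6,9,18}  Σf=1+16+81+1296+6561+104976=112931
q^19  k|19↦f(k): 19:130321 1:1  a_19=130322
[q^20] f(20)=160000,f(10)=10000,f(5)=625,f(4)=256,f(2)=16,f(1)=1 ⇒ 170898
d|21:{1,3,7,21}  Σf=1+81+2401+194481=196964
[q^22] f(1)=1,f(2)=16,f(11)=14641,f(22)=234256 ⇒ 248914
q^23  k|23↦f(k): 23:279841 1:1  a_23=279842
d|24:{24,12,8,6,4,3,2,1}  Σf=331776+20736+4096+1296+256+81+16+1=358258
d|25:{1,5,25}  Σf=1+625+390625=391251
[q^26] f(1)=1,f(2)=16,f(13)=28561,f(26)=456976 ⇒ 485554

112931, 130322, 170898, 196964, 248914, 279842, 358258, 391251, 485554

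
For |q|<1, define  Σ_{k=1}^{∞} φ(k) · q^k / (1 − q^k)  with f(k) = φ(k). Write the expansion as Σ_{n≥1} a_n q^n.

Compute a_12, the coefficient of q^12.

[q^12] φ(12)=4,φ(6)=2,φ(4)=2,φ(3)=2,φ(2)=1,φ(1)=1 ⇒ 12

a_12 = 12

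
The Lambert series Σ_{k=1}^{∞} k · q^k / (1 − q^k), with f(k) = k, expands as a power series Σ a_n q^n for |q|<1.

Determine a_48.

a_48 = 124

[q^48] f(48)=48,f(24)=24,f(16)=16,f(12)=12,f(8)=8,f(6)=6,f(4)=4,f(3)=3,f(2)=2,f(1)=1 ⇒ 124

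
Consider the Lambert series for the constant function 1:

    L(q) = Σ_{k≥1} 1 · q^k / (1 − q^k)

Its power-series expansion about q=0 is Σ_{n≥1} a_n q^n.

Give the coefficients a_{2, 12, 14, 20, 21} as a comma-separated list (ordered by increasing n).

2, 6, 4, 6, 4

d|2:{2,1}  Σf=1+1=2
d|12:{12,6,4,3,2,1}  Σf=1+1+1+1+1+1=6
q^14  k|14↦f(k): 1:1 2:1 7:1 14:1  a_14=4
n=20: 1·20 2·10 4·5 5·4 10·2 20·1  f→[1+1+1+1+1+1]=6
[q^21] f(1)=1,f(3)=1,f(7)=1,f(21)=1 ⇒ 4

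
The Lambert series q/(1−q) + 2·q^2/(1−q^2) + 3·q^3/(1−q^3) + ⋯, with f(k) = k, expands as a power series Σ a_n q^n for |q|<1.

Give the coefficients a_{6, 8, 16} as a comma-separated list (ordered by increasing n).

12, 15, 31

n=6: 1·6 2·3 3·2 6·1  f→[1+2+3+6]=12
d|8:{1,2,4,8}  Σf=1+2+4+8=15
[q^16] f(1)=1,f(2)=2,f(4)=4,f(8)=8,f(16)=16 ⇒ 31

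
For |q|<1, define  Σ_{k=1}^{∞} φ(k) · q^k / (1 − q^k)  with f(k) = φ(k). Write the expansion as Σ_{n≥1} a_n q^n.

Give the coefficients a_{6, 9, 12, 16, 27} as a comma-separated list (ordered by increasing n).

q^6  k|6↦φ(k): 6:2 3:2 2:1 1:1  a_6=6
d|9:{1,3,9}  Σφ=1+2+6=9
q^12  k|12↦φ(k): 1:1 2:1 3:2 4:2 6:2 12:4  a_12=12
d|16:{16,8,4,2,1}  Σφ=8+4+2+1+1=16
d|27:{1,3,9,27}  Σφ=1+2+6+18=27

6, 9, 12, 16, 27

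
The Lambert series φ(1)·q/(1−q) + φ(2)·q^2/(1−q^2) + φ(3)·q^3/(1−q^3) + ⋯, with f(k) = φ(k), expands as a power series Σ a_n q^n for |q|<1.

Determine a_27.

d|27:{27,9,3,1}  Σφ=18+6+2+1=27

a_27 = 27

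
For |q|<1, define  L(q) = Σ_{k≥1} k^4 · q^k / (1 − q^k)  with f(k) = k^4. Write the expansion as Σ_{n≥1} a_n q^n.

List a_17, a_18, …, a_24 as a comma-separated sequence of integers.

83522, 112931, 130322, 170898, 196964, 248914, 279842, 358258

d|17:{1,17}  Σf=1+83521=83522
n=18: 18·1 9·2 6·3 3·6 2·9 1·18  f→[104976+6561+1296+81+16+1]=112931
q^19  k|19↦f(k): 1:1 19:130321  a_19=130322
[q^20] f(1)=1,f(2)=16,f(4)=256,f(5)=625,f(10)=10000,f(20)=160000 ⇒ 170898
[q^21] f(21)=194481,f(7)=2401,f(3)=81,f(1)=1 ⇒ 196964
[q^22] f(1)=1,f(2)=16,f(11)=14641,f(22)=234256 ⇒ 248914
d|23:{1,23}  Σf=1+279841=279842
n=24: 24·1 12·2 8·3 6·4 4·6 3·8 2·12 1·24  f→[331776+20736+4096+1296+256+81+16+1]=358258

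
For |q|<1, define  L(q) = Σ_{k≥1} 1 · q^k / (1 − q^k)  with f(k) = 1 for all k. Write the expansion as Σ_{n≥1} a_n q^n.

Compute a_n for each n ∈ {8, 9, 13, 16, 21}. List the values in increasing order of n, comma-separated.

4, 3, 2, 5, 4

[q^8] f(8)=1,f(4)=1,f(2)=1,f(1)=1 ⇒ 4
n=9: 1·9 3·3 9·1  f→[1+1+1]=3
q^13  k|13↦f(k): 13:1 1:1  a_13=2
[q^16] f(1)=1,f(2)=1,f(4)=1,f(8)=1,f(16)=1 ⇒ 5
[q^21] f(21)=1,f(7)=1,f(3)=1,f(1)=1 ⇒ 4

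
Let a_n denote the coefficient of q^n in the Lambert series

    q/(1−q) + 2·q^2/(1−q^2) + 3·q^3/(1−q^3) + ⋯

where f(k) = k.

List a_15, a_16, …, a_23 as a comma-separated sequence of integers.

q^15  k|15↦f(k): 1:1 3:3 5:5 15:15  a_15=24
d|16:{1,2,4,8,16}  Σf=1+2+4+8+16=31
[q^17] f(17)=17,f(1)=1 ⇒ 18
q^18  k|18↦f(k): 18:18 9:9 6:6 3:3 2:2 1:1  a_18=39
n=19: 19·1 1·19  f→[19+1]=20
n=20: 20·1 10·2 5·4 4·5 2·10 1·20  f→[20+10+5+4+2+1]=42
d|21:{21,7,3,1}  Σf=21+7+3+1=32
q^22  k|22↦f(k): 22:22 11:11 2:2 1:1  a_22=36
n=23: 23·1 1·23  f→[23+1]=24

24, 31, 18, 39, 20, 42, 32, 36, 24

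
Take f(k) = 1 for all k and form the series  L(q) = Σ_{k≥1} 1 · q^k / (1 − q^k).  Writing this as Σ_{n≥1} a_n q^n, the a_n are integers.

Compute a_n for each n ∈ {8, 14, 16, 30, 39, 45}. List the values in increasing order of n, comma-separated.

4, 4, 5, 8, 4, 6

[q^8] f(8)=1,f(4)=1,f(2)=1,f(1)=1 ⇒ 4
[q^14] f(14)=1,f(7)=1,f(2)=1,f(1)=1 ⇒ 4
q^16  k|16↦f(k): 16:1 8:1 4:1 2:1 1:1  a_16=5
q^30  k|30↦f(k): 1:1 2:1 3:1 5:1 6:1 10:1 15:1 30:1  a_30=8
n=39: 39·1 13·3 3·13 1·39  f→[1+1+1+1]=4
[q^45] f(1)=1,f(3)=1,f(5)=1,f(9)=1,f(15)=1,f(45)=1 ⇒ 6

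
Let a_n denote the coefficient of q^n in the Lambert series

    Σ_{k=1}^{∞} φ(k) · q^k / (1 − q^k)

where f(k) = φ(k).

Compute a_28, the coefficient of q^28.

q^28  k|28↦φ(k): 1:1 2:1 4:2 7:6 14:6 28:12  a_28=28

a_28 = 28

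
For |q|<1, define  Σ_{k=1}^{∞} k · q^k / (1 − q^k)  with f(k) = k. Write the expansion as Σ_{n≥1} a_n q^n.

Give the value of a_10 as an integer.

a_10 = 18

q^10  k|10↦f(k): 10:10 5:5 2:2 1:1  a_10=18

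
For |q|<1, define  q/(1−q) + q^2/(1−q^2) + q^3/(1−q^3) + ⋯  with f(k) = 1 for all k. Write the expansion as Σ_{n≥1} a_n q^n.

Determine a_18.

a_18 = 6

n=18: 18·1 9·2 6·3 3·6 2·9 1·18  f→[1+1+1+1+1+1]=6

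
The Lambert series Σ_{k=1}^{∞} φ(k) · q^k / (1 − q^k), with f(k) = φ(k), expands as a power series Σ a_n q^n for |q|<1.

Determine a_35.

n=35: 1·35 5·7 7·5 35·1  φ→[1+4+6+24]=35

a_35 = 35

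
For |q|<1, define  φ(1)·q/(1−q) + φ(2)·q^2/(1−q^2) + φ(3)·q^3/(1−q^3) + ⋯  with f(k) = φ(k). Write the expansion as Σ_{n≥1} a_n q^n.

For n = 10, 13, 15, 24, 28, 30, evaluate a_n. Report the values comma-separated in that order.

n=10: 1·10 2·5 5·2 10·1  φ→[1+1+4+4]=10
[q^13] φ(1)=1,φ(13)=12 ⇒ 13
d|15:{15,5,3,1}  Σφ=8+4+2+1=15
[q^24] φ(24)=8,φ(12)=4,φ(8)=4,φ(6)=2,φ(4)=2,φ(3)=2,φ(2)=1,φ(1)=1 ⇒ 24
d|28:{28,14,7,4,2,1}  Σφ=12+6+6+2+1+1=28
d|30:{1,2,3,5,6,10,15,30}  Σφ=1+1+2+4+2+4+8+8=30

10, 13, 15, 24, 28, 30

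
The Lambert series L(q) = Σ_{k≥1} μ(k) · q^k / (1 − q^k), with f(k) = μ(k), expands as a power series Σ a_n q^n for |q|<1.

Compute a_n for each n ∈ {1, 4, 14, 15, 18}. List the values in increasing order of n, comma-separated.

n=1: 1·1  μ→[1]=1
n=4: 1·4 2·2 4·1  μ→[1+(-1)+0]=0
d|14:{1,2,7,14}  Σμ=1+(-1)+(-1)+1=0
n=15: 15·1 5·3 3·5 1·15  μ→[1+(-1)+(-1)+1]=0
n=18: 1·18 2·9 3·6 6·3 9·2 18·1  μ→[1+(-1)+(-1)+1+0+0]=0

1, 0, 0, 0, 0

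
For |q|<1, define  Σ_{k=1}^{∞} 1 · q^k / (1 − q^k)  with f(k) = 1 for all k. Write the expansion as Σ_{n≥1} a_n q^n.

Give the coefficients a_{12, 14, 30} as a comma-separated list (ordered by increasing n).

6, 4, 8

d|12:{1,2,3,4,6,12}  Σf=1+1+1+1+1+1=6
[q^14] f(1)=1,f(2)=1,f(7)=1,f(14)=1 ⇒ 4
[q^30] f(1)=1,f(2)=1,f(3)=1,f(5)=1,f(6)=1,f(10)=1,f(15)=1,f(30)=1 ⇒ 8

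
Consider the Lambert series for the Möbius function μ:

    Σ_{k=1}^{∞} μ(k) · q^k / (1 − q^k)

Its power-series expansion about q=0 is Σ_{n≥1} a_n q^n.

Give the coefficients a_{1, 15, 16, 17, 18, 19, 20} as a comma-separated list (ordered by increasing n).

n=1: 1·1  μ→[1]=1
q^15  k|15↦μ(k): 1:1 3:-1 5:-1 15:1  a_15=0
n=16: 16·1 8·2 4·4 2·8 1·16  μ→[0+0+0+(-1)+1]=0
q^17  k|17↦μ(k): 17:-1 1:1  a_17=0
q^18  k|18↦μ(k): 1:1 2:-1 3:-1 6:1 9:0 18:0  a_18=0
n=19: 1·19 19·1  μ→[1+(-1)]=0
d|20:{1,2,4,5,10,20}  Σμ=1+(-1)+0+(-1)+1+0=0

1, 0, 0, 0, 0, 0, 0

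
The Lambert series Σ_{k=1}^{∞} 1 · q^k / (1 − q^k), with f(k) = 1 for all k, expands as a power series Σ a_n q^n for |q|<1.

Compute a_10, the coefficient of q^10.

a_10 = 4

n=10: 1·10 2·5 5·2 10·1  f→[1+1+1+1]=4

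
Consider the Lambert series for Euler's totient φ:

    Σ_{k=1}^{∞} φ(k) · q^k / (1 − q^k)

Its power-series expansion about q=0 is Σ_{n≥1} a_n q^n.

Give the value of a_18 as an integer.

q^18  k|18↦φ(k): 1:1 2:1 3:2 6:2 9:6 18:6  a_18=18

a_18 = 18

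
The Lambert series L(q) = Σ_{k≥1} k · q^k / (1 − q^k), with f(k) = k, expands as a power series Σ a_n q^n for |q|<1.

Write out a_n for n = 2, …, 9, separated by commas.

3, 4, 7, 6, 12, 8, 15, 13

q^2  k|2↦f(k): 1:1 2:2  a_2=3
n=3: 1·3 3·1  f→[1+3]=4
n=4: 4·1 2·2 1·4  f→[4+2+1]=7
[q^5] f(1)=1,f(5)=5 ⇒ 6
n=6: 1·6 2·3 3·2 6·1  f→[1+2+3+6]=12
d|7:{7,1}  Σf=7+1=8
[q^8] f(8)=8,f(4)=4,f(2)=2,f(1)=1 ⇒ 15
q^9  k|9↦f(k): 1:1 3:3 9:9  a_9=13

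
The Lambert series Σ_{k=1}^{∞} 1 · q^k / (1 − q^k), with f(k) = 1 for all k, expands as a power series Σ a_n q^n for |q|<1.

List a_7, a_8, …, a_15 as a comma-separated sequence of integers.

2, 4, 3, 4, 2, 6, 2, 4, 4

q^7  k|7↦f(k): 7:1 1:1  a_7=2
d|8:{8,4,2,1}  Σf=1+1+1+1=4
q^9  k|9↦f(k): 9:1 3:1 1:1  a_9=3
n=10: 1·10 2·5 5·2 10·1  f→[1+1+1+1]=4
n=11: 1·11 11·1  f→[1+1]=2
[q^12] f(1)=1,f(2)=1,f(3)=1,f(4)=1,f(6)=1,f(12)=1 ⇒ 6
n=13: 13·1 1·13  f→[1+1]=2
d|14:{14,7,2,1}  Σf=1+1+1+1=4
d|15:{15,5,3,1}  Σf=1+1+1+1=4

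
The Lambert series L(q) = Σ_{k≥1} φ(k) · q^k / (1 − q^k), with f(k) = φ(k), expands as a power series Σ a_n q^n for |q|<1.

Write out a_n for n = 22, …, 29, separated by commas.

d|22:{22,11,2,1}  Σφ=10+10+1+1=22
[q^23] φ(1)=1,φ(23)=22 ⇒ 23
q^24  k|24↦φ(k): 24:8 12:4 8:4 6:2 4:2 3:2 2:1 1:1  a_24=24
[q^25] φ(25)=20,φ(5)=4,φ(1)=1 ⇒ 25
[q^26] φ(1)=1,φ(2)=1,φ(13)=12,φ(26)=12 ⇒ 26
n=27: 27·1 9·3 3·9 1·27  φ→[18+6+2+1]=27
d|28:{28,14,7,4,2,1}  Σφ=12+6+6+2+1+1=28
q^29  k|29↦φ(k): 1:1 29:28  a_29=29

22, 23, 24, 25, 26, 27, 28, 29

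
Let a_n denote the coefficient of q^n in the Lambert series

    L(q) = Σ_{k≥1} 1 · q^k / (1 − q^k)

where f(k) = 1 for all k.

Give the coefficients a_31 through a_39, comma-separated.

[q^31] f(31)=1,f(1)=1 ⇒ 2
n=32: 1·32 2·16 4·8 8·4 16·2 32·1  f→[1+1+1+1+1+1]=6
d|33:{1,3,11,33}  Σf=1+1+1+1=4
q^34  k|34↦f(k): 1:1 2:1 17:1 34:1  a_34=4
n=35: 35·1 7·5 5·7 1·35  f→[1+1+1+1]=4
d|36:{36,18,12,9,6,4,3,2,1}  Σf=1+1+1+1+1+1+1+1+1=9
q^37  k|37↦f(k): 37:1 1:1  a_37=2
n=38: 38·1 19·2 2·19 1·38  f→[1+1+1+1]=4
[q^39] f(1)=1,f(3)=1,f(13)=1,f(39)=1 ⇒ 4

2, 6, 4, 4, 4, 9, 2, 4, 4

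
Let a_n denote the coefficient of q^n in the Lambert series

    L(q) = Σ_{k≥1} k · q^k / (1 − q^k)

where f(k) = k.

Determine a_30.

n=30: 30·1 15·2 10·3 6·5 5·6 3·10 2·15 1·30  f→[30+15+10+6+5+3+2+1]=72

a_30 = 72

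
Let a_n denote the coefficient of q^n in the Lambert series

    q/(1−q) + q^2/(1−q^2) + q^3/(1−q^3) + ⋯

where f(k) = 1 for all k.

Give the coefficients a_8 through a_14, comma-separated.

4, 3, 4, 2, 6, 2, 4

n=8: 1·8 2·4 4·2 8·1  f→[1+1+1+1]=4
n=9: 9·1 3·3 1·9  f→[1+1+1]=3
n=10: 10·1 5·2 2·5 1·10  f→[1+1+1+1]=4
q^11  k|11↦f(k): 1:1 11:1  a_11=2
d|12:{1,2,3,4,6,12}  Σf=1+1+1+1+1+1=6
d|13:{13,1}  Σf=1+1=2
[q^14] f(1)=1,f(2)=1,f(7)=1,f(14)=1 ⇒ 4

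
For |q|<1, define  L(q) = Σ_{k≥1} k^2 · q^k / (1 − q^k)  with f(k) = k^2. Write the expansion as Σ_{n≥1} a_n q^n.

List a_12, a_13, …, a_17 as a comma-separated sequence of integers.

210, 170, 250, 260, 341, 290

q^12  k|12↦f(k): 1:1 2:4 3:9 4:16 6:36 12:144  a_12=210
n=13: 13·1 1·13  f→[169+1]=170
[q^14] f(14)=196,f(7)=49,f(2)=4,f(1)=1 ⇒ 250
q^15  k|15↦f(k): 15:225 5:25 3:9 1:1  a_15=260
n=16: 16·1 8·2 4·4 2·8 1·16  f→[256+64+16+4+1]=341
q^17  k|17↦f(k): 17:289 1:1  a_17=290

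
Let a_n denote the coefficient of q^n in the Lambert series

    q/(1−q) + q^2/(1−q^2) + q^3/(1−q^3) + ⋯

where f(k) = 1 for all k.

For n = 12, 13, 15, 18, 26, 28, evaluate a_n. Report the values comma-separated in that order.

[q^12] f(12)=1,f(6)=1,f(4)=1,f(3)=1,f(2)=1,f(1)=1 ⇒ 6
q^13  k|13↦f(k): 13:1 1:1  a_13=2
n=15: 1·15 3·5 5·3 15·1  f→[1+1+1+1]=4
q^18  k|18↦f(k): 18:1 9:1 6:1 3:1 2:1 1:1  a_18=6
[q^26] f(26)=1,f(13)=1,f(2)=1,f(1)=1 ⇒ 4
[q^28] f(1)=1,f(2)=1,f(4)=1,f(7)=1,f(14)=1,f(28)=1 ⇒ 6

6, 2, 4, 6, 4, 6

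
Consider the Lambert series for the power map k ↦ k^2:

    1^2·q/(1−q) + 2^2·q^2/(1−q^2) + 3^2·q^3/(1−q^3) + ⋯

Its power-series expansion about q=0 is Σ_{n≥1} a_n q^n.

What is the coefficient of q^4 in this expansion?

d|4:{4,2,1}  Σf=16+4+1=21

a_4 = 21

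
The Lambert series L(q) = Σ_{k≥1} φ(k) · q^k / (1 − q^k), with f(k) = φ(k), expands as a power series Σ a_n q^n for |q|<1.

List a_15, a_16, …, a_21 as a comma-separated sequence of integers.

[q^15] φ(15)=8,φ(5)=4,φ(3)=2,φ(1)=1 ⇒ 15
n=16: 16·1 8·2 4·4 2·8 1·16  φ→[8+4+2+1+1]=16
q^17  k|17↦φ(k): 1:1 17:16  a_17=17
[q^18] φ(18)=6,φ(9)=6,φ(6)=2,φ(3)=2,φ(2)=1,φ(1)=1 ⇒ 18
n=19: 1·19 19·1  φ→[1+18]=19
q^20  k|20↦φ(k): 20:8 10:4 5:4 4:2 2:1 1:1  a_20=20
d|21:{21,7,3,1}  Σφ=12+6+2+1=21

15, 16, 17, 18, 19, 20, 21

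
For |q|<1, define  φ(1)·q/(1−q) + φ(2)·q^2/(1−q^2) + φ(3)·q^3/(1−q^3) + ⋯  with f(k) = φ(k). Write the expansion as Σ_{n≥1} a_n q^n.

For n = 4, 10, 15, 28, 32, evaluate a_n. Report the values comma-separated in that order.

q^4  k|4↦φ(k): 4:2 2:1 1:1  a_4=4
d|10:{10,5,2,1}  Σφ=4+4+1+1=10
d|15:{15,5,3,1}  Σφ=8+4+2+1=15
n=28: 28·1 14·2 7·4 4·7 2·14 1·28  φ→[12+6+6+2+1+1]=28
[q^32] φ(32)=16,φ(16)=8,φ(8)=4,φ(4)=2,φ(2)=1,φ(1)=1 ⇒ 32

4, 10, 15, 28, 32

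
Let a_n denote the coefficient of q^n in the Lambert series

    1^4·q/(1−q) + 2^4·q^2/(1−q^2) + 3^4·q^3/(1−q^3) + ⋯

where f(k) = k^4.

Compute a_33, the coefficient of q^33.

a_33 = 1200644

d|33:{1,3,11,33}  Σf=1+81+14641+1185921=1200644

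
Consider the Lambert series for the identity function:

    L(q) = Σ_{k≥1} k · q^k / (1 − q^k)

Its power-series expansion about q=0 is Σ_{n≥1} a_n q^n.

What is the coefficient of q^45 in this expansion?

q^45  k|45↦f(k): 1:1 3:3 5:5 9:9 15:15 45:45  a_45=78

a_45 = 78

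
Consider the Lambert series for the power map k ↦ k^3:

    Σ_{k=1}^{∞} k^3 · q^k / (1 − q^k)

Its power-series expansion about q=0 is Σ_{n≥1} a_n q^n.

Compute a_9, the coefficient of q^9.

q^9  k|9↦f(k): 9:729 3:27 1:1  a_9=757

a_9 = 757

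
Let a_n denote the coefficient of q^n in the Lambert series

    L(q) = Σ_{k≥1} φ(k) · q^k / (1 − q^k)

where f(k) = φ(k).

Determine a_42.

q^42  k|42↦φ(k): 42:12 21:12 14:6 7:6 6:2 3:2 2:1 1:1  a_42=42

a_42 = 42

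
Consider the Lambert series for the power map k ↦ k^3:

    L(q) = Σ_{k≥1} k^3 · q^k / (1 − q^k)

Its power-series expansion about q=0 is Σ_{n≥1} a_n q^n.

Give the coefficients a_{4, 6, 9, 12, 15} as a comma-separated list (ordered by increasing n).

73, 252, 757, 2044, 3528

[q^4] f(4)=64,f(2)=8,f(1)=1 ⇒ 73
n=6: 1·6 2·3 3·2 6·1  f→[1+8+27+216]=252
[q^9] f(1)=1,f(3)=27,f(9)=729 ⇒ 757
q^12  k|12↦f(k): 12:1728 6:216 4:64 3:27 2:8 1:1  a_12=2044
d|15:{1,3,5,15}  Σf=1+27+125+3375=3528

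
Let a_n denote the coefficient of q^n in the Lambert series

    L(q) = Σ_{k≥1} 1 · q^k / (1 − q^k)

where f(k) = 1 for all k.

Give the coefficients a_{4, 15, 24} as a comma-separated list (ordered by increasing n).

d|4:{1,2,4}  Σf=1+1+1=3
n=15: 1·15 3·5 5·3 15·1  f→[1+1+1+1]=4
[q^24] f(1)=1,f(2)=1,f(3)=1,f(4)=1,f(6)=1,f(8)=1,f(12)=1,f(24)=1 ⇒ 8

3, 4, 8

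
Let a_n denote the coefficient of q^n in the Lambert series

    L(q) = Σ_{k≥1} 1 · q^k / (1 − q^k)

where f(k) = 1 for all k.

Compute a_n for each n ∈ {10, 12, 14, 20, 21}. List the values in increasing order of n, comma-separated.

n=10: 1·10 2·5 5·2 10·1  f→[1+1+1+1]=4
d|12:{1,2,3,4,6,12}  Σf=1+1+1+1+1+1=6
d|14:{14,7,2,1}  Σf=1+1+1+1=4
d|20:{1,2,4,5,10,20}  Σf=1+1+1+1+1+1=6
d|21:{1,3,7,21}  Σf=1+1+1+1=4

4, 6, 4, 6, 4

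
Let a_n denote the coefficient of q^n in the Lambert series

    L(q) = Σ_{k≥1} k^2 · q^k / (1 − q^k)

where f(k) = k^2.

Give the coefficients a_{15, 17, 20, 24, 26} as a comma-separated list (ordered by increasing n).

q^15  k|15↦f(k): 1:1 3:9 5:25 15:225  a_15=260
q^17  k|17↦f(k): 1:1 17:289  a_17=290
q^20  k|20↦f(k): 20:400 10:100 5:25 4:16 2:4 1:1  a_20=546
[q^24] f(24)=576,f(12)=144,f(8)=64,f(6)=36,f(4)=16,f(3)=9,f(2)=4,f(1)=1 ⇒ 850
[q^26] f(1)=1,f(2)=4,f(13)=169,f(26)=676 ⇒ 850

260, 290, 546, 850, 850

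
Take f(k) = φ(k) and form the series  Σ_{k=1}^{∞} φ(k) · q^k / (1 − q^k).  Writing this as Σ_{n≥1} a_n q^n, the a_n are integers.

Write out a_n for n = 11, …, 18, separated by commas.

[q^11] φ(1)=1,φ(11)=10 ⇒ 11
[q^12] φ(12)=4,φ(6)=2,φ(4)=2,φ(3)=2,φ(2)=1,φ(1)=1 ⇒ 12
d|13:{13,1}  Σφ=12+1=13
n=14: 14·1 7·2 2·7 1·14  φ→[6+6+1+1]=14
d|15:{15,5,3,1}  Σφ=8+4+2+1=15
n=16: 16·1 8·2 4·4 2·8 1·16  φ→[8+4+2+1+1]=16
n=17: 1·17 17·1  φ→[1+16]=17
q^18  k|18↦φ(k): 1:1 2:1 3:2 6:2 9:6 18:6  a_18=18

11, 12, 13, 14, 15, 16, 17, 18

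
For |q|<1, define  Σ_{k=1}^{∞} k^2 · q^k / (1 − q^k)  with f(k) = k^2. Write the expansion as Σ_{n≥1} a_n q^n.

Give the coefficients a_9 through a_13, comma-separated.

91, 130, 122, 210, 170

d|9:{9,3,1}  Σf=81+9+1=91
d|10:{10,5,2,1}  Σf=100+25+4+1=130
n=11: 1·11 11·1  f→[1+121]=122
[q^12] f(12)=144,f(6)=36,f(4)=16,f(3)=9,f(2)=4,f(1)=1 ⇒ 210
n=13: 13·1 1·13  f→[169+1]=170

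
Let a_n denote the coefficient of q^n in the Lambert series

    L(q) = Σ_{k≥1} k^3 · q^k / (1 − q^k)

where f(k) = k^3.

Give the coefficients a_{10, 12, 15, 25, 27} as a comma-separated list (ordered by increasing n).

1134, 2044, 3528, 15751, 20440

q^10  k|10↦f(k): 10:1000 5:125 2:8 1:1  a_10=1134
n=12: 1·12 2·6 3·4 4·3 6·2 12·1  f→[1+8+27+64+216+1728]=2044
d|15:{1,3,5,15}  Σf=1+27+125+3375=3528
d|25:{1,5,25}  Σf=1+125+15625=15751
n=27: 27·1 9·3 3·9 1·27  f→[19683+729+27+1]=20440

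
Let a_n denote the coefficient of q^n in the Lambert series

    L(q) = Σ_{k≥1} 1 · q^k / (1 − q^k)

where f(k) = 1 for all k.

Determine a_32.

a_32 = 6

d|32:{32,16,8,4,2,1}  Σf=1+1+1+1+1+1=6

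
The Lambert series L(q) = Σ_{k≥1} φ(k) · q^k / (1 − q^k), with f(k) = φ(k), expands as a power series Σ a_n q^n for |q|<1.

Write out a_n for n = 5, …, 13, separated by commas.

q^5  k|5↦φ(k): 1:1 5:4  a_5=5
n=6: 6·1 3·2 2·3 1·6  φ→[2+2+1+1]=6
q^7  k|7↦φ(k): 7:6 1:1  a_7=7
d|8:{1,2,4,8}  Σφ=1+1+2+4=8
n=9: 1·9 3·3 9·1  φ→[1+2+6]=9
[q^10] φ(1)=1,φ(2)=1,φ(5)=4,φ(10)=4 ⇒ 10
[q^11] φ(1)=1,φ(11)=10 ⇒ 11
d|12:{1,2,3,4,6,12}  Σφ=1+1+2+2+2+4=12
q^13  k|13↦φ(k): 1:1 13:12  a_13=13

5, 6, 7, 8, 9, 10, 11, 12, 13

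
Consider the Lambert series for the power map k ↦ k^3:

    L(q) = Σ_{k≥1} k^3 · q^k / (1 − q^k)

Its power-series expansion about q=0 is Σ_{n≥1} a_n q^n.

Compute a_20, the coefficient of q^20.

n=20: 20·1 10·2 5·4 4·5 2·10 1·20  f→[8000+1000+125+64+8+1]=9198

a_20 = 9198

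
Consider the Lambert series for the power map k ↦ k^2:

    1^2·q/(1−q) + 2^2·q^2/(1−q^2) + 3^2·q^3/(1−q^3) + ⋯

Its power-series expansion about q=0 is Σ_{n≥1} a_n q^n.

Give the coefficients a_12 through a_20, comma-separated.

[q^12] f(1)=1,f(2)=4,f(3)=9,f(4)=16,f(6)=36,f(12)=144 ⇒ 210
d|13:{1,13}  Σf=1+169=170
d|14:{14,7,2,1}  Σf=196+49+4+1=250
n=15: 15·1 5·3 3·5 1·15  f→[225+25+9+1]=260
q^16  k|16↦f(k): 16:256 8:64 4:16 2:4 1:1  a_16=341
[q^17] f(1)=1,f(17)=289 ⇒ 290
d|18:{1,2,3,6,9,18}  Σf=1+4+9+36+81+324=455
n=19: 1·19 19·1  f→[1+361]=362
n=20: 20·1 10·2 5·4 4·5 2·10 1·20  f→[400+100+25+16+4+1]=546

210, 170, 250, 260, 341, 290, 455, 362, 546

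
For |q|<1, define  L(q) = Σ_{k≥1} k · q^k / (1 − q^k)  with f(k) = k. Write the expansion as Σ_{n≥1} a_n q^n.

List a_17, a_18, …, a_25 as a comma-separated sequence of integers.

q^17  k|17↦f(k): 1:1 17:17  a_17=18
q^18  k|18↦f(k): 18:18 9:9 6:6 3:3 2:2 1:1  a_18=39
[q^19] f(1)=1,f(19)=19 ⇒ 20
[q^20] f(20)=20,f(10)=10,f(5)=5,f(4)=4,f(2)=2,f(1)=1 ⇒ 42
n=21: 21·1 7·3 3·7 1·21  f→[21+7+3+1]=32
[q^22] f(1)=1,f(2)=2,f(11)=11,f(22)=22 ⇒ 36
[q^23] f(23)=23,f(1)=1 ⇒ 24
d|24:{24,12,8,6,4,3,2,1}  Σf=24+12+8+6+4+3+2+1=60
q^25  k|25↦f(k): 25:25 5:5 1:1  a_25=31

18, 39, 20, 42, 32, 36, 24, 60, 31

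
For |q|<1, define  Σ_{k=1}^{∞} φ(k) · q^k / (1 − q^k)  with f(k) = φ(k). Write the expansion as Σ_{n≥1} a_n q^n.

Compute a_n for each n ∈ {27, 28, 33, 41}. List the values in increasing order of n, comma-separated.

[q^27] φ(27)=18,φ(9)=6,φ(3)=2,φ(1)=1 ⇒ 27
[q^28] φ(1)=1,φ(2)=1,φ(4)=2,φ(7)=6,φ(14)=6,φ(28)=12 ⇒ 28
n=33: 1·33 3·11 11·3 33·1  φ→[1+2+10+20]=33
d|41:{41,1}  Σφ=40+1=41

27, 28, 33, 41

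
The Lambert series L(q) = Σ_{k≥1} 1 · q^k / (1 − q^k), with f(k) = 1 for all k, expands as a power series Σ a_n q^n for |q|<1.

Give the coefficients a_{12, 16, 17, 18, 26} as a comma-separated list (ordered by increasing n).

d|12:{1,2,3,4,6,12}  Σf=1+1+1+1+1+1=6
q^16  k|16↦f(k): 1:1 2:1 4:1 8:1 16:1  a_16=5
n=17: 17·1 1·17  f→[1+1]=2
[q^18] f(1)=1,f(2)=1,f(3)=1,f(6)=1,f(9)=1,f(18)=1 ⇒ 6
[q^26] f(26)=1,f(13)=1,f(2)=1,f(1)=1 ⇒ 4

6, 5, 2, 6, 4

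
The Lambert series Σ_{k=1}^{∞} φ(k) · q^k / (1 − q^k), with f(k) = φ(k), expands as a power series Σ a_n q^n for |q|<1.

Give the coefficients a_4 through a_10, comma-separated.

d|4:{4,2,1}  Σφ=2+1+1=4
d|5:{1,5}  Σφ=1+4=5
q^6  k|6↦φ(k): 6:2 3:2 2:1 1:1  a_6=6
[q^7] φ(7)=6,φ(1)=1 ⇒ 7
n=8: 1·8 2·4 4·2 8·1  φ→[1+1+2+4]=8
d|9:{9,3,1}  Σφ=6+2+1=9
d|10:{1,2,5,10}  Σφ=1+1+4+4=10

4, 5, 6, 7, 8, 9, 10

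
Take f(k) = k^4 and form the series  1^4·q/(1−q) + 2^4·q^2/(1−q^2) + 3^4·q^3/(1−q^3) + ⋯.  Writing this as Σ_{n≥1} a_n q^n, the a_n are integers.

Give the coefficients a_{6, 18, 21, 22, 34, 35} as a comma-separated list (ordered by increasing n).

1394, 112931, 196964, 248914, 1419874, 1503652

d|6:{6,3,2,1}  Σf=1296+81+16+1=1394
[q^18] f(18)=104976,f(9)=6561,f(6)=1296,f(3)=81,f(2)=16,f(1)=1 ⇒ 112931
d|21:{1,3,7,21}  Σf=1+81+2401+194481=196964
[q^22] f(22)=234256,f(11)=14641,f(2)=16,f(1)=1 ⇒ 248914
n=34: 34·1 17·2 2·17 1·34  f→[1336336+83521+16+1]=1419874
n=35: 35·1 7·5 5·7 1·35  f→[1500625+2401+625+1]=1503652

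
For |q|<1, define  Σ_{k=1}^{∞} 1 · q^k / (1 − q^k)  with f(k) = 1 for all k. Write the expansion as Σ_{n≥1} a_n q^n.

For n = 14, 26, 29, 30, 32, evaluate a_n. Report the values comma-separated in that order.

4, 4, 2, 8, 6

d|14:{14,7,2,1}  Σf=1+1+1+1=4
[q^26] f(1)=1,f(2)=1,f(13)=1,f(26)=1 ⇒ 4
q^29  k|29↦f(k): 1:1 29:1  a_29=2
[q^30] f(1)=1,f(2)=1,f(3)=1,f(5)=1,f(6)=1,f(10)=1,f(15)=1,f(30)=1 ⇒ 8
d|32:{32,16,8,4,2,1}  Σf=1+1+1+1+1+1=6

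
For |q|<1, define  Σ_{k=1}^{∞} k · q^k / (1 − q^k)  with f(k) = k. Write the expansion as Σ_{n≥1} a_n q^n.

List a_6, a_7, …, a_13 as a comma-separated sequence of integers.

12, 8, 15, 13, 18, 12, 28, 14

q^6  k|6↦f(k): 1:1 2:2 3:3 6:6  a_6=12
d|7:{1,7}  Σf=1+7=8
q^8  k|8↦f(k): 1:1 2:2 4:4 8:8  a_8=15
n=9: 9·1 3·3 1·9  f→[9+3+1]=13
n=10: 1·10 2·5 5·2 10·1  f→[1+2+5+10]=18
[q^11] f(1)=1,f(11)=11 ⇒ 12
n=12: 12·1 6·2 4·3 3·4 2·6 1·12  f→[12+6+4+3+2+1]=28
d|13:{1,13}  Σf=1+13=14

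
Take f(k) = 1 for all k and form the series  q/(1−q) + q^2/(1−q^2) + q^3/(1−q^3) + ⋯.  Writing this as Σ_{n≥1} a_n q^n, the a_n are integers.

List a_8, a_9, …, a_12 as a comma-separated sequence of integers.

[q^8] f(8)=1,f(4)=1,f(2)=1,f(1)=1 ⇒ 4
d|9:{1,3,9}  Σf=1+1+1=3
[q^10] f(1)=1,f(2)=1,f(5)=1,f(10)=1 ⇒ 4
q^11  k|11↦f(k): 11:1 1:1  a_11=2
n=12: 12·1 6·2 4·3 3·4 2·6 1·12  f→[1+1+1+1+1+1]=6

4, 3, 4, 2, 6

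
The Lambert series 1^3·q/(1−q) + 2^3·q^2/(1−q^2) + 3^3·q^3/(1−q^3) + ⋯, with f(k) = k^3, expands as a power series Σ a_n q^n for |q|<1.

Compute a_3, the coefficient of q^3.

d|3:{1,3}  Σf=1+27=28

a_3 = 28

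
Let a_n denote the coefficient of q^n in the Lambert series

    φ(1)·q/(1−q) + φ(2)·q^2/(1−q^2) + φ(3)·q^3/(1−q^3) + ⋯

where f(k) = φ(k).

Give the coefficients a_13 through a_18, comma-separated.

[q^13] φ(13)=12,φ(1)=1 ⇒ 13
d|14:{1,2,7,14}  Σφ=1+1+6+6=14
n=15: 15·1 5·3 3·5 1·15  φ→[8+4+2+1]=15
q^16  k|16↦φ(k): 1:1 2:1 4:2 8:4 16:8  a_16=16
[q^17] φ(17)=16,φ(1)=1 ⇒ 17
q^18  k|18↦φ(k): 1:1 2:1 3:2 6:2 9:6 18:6  a_18=18

13, 14, 15, 16, 17, 18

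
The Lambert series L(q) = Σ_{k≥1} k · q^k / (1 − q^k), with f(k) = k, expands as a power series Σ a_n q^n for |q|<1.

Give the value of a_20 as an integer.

a_20 = 42

d|20:{1,2,4,5,10,20}  Σf=1+2+4+5+10+20=42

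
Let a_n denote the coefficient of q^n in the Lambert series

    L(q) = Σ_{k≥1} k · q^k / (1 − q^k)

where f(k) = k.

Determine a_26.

a_26 = 42

[q^26] f(26)=26,f(13)=13,f(2)=2,f(1)=1 ⇒ 42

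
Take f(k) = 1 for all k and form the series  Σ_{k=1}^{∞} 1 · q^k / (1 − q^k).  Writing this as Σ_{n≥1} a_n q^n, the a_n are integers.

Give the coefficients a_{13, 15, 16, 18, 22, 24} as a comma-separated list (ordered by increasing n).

d|13:{13,1}  Σf=1+1=2
d|15:{1,3,5,15}  Σf=1+1+1+1=4
q^16  k|16↦f(k): 16:1 8:1 4:1 2:1 1:1  a_16=5
n=18: 18·1 9·2 6·3 3·6 2·9 1·18  f→[1+1+1+1+1+1]=6
d|22:{1,2,11,22}  Σf=1+1+1+1=4
d|24:{1,2,3,4,6,8,12,24}  Σf=1+1+1+1+1+1+1+1=8

2, 4, 5, 6, 4, 8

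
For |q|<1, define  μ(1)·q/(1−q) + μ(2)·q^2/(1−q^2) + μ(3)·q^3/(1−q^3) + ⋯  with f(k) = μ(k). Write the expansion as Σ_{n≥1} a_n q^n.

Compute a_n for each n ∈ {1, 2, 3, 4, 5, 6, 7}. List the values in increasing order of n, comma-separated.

[q^1] μ(1)=1 ⇒ 1
[q^2] μ(1)=1,μ(2)=-1 ⇒ 0
q^3  k|3↦μ(k): 3:-1 1:1  a_3=0
[q^4] μ(4)=0,μ(2)=-1,μ(1)=1 ⇒ 0
d|5:{1,5}  Σμ=1+(-1)=0
n=6: 6·1 3·2 2·3 1·6  μ→[1+(-1)+(-1)+1]=0
q^7  k|7↦μ(k): 1:1 7:-1  a_7=0

1, 0, 0, 0, 0, 0, 0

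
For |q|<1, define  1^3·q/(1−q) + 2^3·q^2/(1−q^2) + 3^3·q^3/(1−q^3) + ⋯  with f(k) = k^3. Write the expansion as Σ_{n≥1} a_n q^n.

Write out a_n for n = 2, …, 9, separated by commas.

[q^2] f(2)=8,f(1)=1 ⇒ 9
q^3  k|3↦f(k): 3:27 1:1  a_3=28
[q^4] f(4)=64,f(2)=8,f(1)=1 ⇒ 73
q^5  k|5↦f(k): 5:125 1:1  a_5=126
d|6:{1,2,3,6}  Σf=1+8+27+216=252
n=7: 7·1 1·7  f→[343+1]=344
n=8: 1·8 2·4 4·2 8·1  f→[1+8+64+512]=585
d|9:{9,3,1}  Σf=729+27+1=757

9, 28, 73, 126, 252, 344, 585, 757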